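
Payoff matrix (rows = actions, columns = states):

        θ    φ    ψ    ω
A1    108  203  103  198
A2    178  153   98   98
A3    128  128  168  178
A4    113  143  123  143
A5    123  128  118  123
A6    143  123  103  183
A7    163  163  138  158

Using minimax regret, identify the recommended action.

A7

Column bests: θ=178, φ=203, ψ=168, ω=198.
A1 regrets: 70, 0, 65, 0 → max 70
A2 regrets: 0, 50, 70, 100 → max 100
A3 regrets: 50, 75, 0, 20 → max 75
A4 regrets: 65, 60, 45, 55 → max 65
A5 regrets: 55, 75, 50, 75 → max 75
A6 regrets: 35, 80, 65, 15 → max 80
A7 regrets: 15, 40, 30, 40 → max 40
Smallest max regret = 40 → A7.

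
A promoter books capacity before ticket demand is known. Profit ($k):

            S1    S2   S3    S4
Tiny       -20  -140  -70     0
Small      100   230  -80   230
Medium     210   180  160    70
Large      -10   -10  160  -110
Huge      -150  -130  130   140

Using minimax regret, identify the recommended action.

Medium

Column bests: S1=210, S2=230, S3=160, S4=230.
Tiny regrets: 230, 370, 230, 230 → max 370
Small regrets: 110, 0, 240, 0 → max 240
Medium regrets: 0, 50, 0, 160 → max 160
Large regrets: 220, 240, 0, 340 → max 340
Huge regrets: 360, 360, 30, 90 → max 360
Smallest max regret = 160 → Medium.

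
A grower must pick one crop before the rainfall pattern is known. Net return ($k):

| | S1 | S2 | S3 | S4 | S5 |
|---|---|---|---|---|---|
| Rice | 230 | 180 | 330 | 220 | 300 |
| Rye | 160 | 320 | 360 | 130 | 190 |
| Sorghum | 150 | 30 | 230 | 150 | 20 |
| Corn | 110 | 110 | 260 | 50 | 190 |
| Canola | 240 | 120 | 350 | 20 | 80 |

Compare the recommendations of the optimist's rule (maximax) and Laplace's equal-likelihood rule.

Row maxima: Rice=330, Rye=360, Sorghum=230, Corn=260, Canola=350
Best best-case = 360 → Rye.
Row averages: Rice=252, Rye=232, Sorghum=116, Corn=144, Canola=162
Highest average = 252 → Rice.

maximax → Rye; laplace → Rice (disagree)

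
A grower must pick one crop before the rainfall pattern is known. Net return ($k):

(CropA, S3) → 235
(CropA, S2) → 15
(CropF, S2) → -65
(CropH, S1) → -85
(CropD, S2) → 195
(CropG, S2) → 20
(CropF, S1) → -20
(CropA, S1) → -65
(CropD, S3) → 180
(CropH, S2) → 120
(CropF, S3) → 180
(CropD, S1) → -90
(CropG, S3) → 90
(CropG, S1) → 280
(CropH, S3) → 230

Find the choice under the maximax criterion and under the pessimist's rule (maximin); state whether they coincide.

Row maxima: CropA=235, CropF=180, CropH=230, CropD=195, CropG=280
Best best-case = 280 → CropG.
Row minima: CropA=-65, CropF=-65, CropH=-85, CropD=-90, CropG=20
Best worst-case = 20 → CropG.

maximax → CropG; maximin → CropG (agree)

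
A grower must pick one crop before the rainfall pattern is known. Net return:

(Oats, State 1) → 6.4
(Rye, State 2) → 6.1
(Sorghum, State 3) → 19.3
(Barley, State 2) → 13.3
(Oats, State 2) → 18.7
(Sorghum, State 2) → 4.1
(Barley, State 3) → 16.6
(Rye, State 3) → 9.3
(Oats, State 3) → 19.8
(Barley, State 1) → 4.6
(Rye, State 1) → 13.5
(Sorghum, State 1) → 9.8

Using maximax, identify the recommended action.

Oats

Row maxima: Barley=16.6, Oats=19.8, Rye=13.5, Sorghum=19.3
Best best-case = 19.8 → Oats.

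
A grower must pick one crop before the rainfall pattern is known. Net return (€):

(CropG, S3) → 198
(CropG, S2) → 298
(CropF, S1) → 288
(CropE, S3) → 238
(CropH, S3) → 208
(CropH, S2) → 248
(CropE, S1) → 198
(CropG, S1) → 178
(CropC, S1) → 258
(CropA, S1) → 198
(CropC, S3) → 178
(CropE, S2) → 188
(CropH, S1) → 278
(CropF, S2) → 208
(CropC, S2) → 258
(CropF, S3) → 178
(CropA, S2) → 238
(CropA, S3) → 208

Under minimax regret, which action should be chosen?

CropH

Column bests: S1=288, S2=298, S3=238.
CropF regrets: 0, 90, 60 → max 90
CropG regrets: 110, 0, 40 → max 110
CropC regrets: 30, 40, 60 → max 60
CropA regrets: 90, 60, 30 → max 90
CropH regrets: 10, 50, 30 → max 50
CropE regrets: 90, 110, 0 → max 110
Smallest max regret = 50 → CropH.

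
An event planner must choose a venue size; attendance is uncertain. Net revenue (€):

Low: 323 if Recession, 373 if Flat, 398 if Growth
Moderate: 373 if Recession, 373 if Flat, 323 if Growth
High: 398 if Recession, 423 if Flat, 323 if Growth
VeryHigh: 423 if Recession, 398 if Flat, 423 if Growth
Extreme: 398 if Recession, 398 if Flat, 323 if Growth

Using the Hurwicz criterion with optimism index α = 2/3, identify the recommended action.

Low: 2/3·398 + 1/3·323 = 373
Moderate: 2/3·373 + 1/3·323 = 1069/3
High: 2/3·423 + 1/3·323 = 1169/3
VeryHigh: 2/3·423 + 1/3·398 = 1244/3
Extreme: 2/3·398 + 1/3·323 = 373
Highest Hurwicz score = 1244/3 → VeryHigh.

VeryHigh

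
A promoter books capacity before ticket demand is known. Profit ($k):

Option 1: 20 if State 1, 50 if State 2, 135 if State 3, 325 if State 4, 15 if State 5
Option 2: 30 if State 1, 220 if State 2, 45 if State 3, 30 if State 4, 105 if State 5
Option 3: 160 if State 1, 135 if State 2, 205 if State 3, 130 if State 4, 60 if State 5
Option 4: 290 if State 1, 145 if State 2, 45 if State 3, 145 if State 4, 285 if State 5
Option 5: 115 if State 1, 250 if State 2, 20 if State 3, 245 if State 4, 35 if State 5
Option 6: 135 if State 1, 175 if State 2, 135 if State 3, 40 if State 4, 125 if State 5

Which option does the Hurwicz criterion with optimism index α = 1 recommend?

Option 1: 1·325 + 0·15 = 325
Option 2: 1·220 + 0·30 = 220
Option 3: 1·205 + 0·60 = 205
Option 4: 1·290 + 0·45 = 290
Option 5: 1·250 + 0·20 = 250
Option 6: 1·175 + 0·40 = 175
Highest Hurwicz score = 325 → Option 1.

Option 1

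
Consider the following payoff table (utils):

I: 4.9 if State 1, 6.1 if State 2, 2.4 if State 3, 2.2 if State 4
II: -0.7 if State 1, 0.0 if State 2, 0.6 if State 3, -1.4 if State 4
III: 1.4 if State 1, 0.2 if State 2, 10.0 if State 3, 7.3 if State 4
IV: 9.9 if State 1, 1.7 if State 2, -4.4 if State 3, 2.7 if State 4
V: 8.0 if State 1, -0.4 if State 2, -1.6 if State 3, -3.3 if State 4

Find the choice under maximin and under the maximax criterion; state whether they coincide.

maximin → I; maximax → III (disagree)

Row minima: I=2.2, II=-1.4, III=0.2, IV=-4.4, V=-3.3
Best worst-case = 2.2 → I.
Row maxima: I=6.1, II=0.6, III=10.0, IV=9.9, V=8.0
Best best-case = 10.0 → III.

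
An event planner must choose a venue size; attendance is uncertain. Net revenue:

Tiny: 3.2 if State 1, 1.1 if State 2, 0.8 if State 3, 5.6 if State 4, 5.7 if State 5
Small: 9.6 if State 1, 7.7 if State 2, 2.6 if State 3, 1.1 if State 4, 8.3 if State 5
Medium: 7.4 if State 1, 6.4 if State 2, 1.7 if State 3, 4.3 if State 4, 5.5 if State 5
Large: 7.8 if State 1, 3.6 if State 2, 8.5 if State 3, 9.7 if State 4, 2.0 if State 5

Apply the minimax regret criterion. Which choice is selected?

Large

Column bests: State 1=9.6, State 2=7.7, State 3=8.5, State 4=9.7, State 5=8.3.
Tiny regrets: 6.4, 6.6, 7.7, 4.1, 2.6 → max 7.7
Small regrets: 0.0, 0.0, 5.9, 8.6, 0.0 → max 8.6
Medium regrets: 2.2, 1.3, 6.8, 5.4, 2.8 → max 6.8
Large regrets: 1.8, 4.1, 0.0, 0.0, 6.3 → max 6.3
Smallest max regret = 6.3 → Large.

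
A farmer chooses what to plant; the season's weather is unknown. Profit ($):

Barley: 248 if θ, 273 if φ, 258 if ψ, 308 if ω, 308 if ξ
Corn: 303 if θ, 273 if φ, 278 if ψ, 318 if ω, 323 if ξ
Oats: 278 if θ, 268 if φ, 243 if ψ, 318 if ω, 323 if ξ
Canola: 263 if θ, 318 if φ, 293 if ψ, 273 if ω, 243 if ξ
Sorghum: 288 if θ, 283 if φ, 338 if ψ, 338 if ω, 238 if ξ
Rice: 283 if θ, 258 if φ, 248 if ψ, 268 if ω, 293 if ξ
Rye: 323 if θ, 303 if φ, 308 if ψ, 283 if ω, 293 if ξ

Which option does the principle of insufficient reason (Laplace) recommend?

Rye

Row averages: Barley=279, Corn=299, Oats=286, Canola=278, Sorghum=297, Rice=270, Rye=302
Highest average = 302 → Rye.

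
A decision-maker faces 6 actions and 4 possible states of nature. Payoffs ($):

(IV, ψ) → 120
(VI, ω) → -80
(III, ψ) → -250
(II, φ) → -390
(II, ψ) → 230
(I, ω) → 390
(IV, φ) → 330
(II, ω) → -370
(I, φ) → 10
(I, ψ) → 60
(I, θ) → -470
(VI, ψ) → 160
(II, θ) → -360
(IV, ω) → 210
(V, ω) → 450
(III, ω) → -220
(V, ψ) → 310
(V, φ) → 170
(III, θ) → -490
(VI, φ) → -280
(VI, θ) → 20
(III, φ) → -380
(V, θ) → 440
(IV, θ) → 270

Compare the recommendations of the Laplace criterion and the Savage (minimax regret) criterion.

laplace → V; minimax regret → V (agree)

Row averages: I=-2.5, II=-222.5, III=-335, IV=232.5, V=342.5, VI=-45
Highest average = 342.5 → V.
Column bests: θ=440, φ=330, ψ=310, ω=450.
I regrets: 910, 320, 250, 60 → max 910
II regrets: 800, 720, 80, 820 → max 820
III regrets: 930, 710, 560, 670 → max 930
IV regrets: 170, 0, 190, 240 → max 240
V regrets: 0, 160, 0, 0 → max 160
VI regrets: 420, 610, 150, 530 → max 610
Smallest max regret = 160 → V.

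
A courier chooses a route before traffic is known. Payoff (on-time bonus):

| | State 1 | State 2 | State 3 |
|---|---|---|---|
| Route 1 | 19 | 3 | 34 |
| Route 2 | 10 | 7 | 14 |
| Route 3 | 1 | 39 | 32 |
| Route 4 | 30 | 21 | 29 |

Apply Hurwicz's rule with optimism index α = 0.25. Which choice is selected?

Route 4

Route 1: 0.25·34 + 0.75·3 = 10.75
Route 2: 0.25·14 + 0.75·7 = 8.75
Route 3: 0.25·39 + 0.75·1 = 10.5
Route 4: 0.25·30 + 0.75·21 = 23.25
Highest Hurwicz score = 23.25 → Route 4.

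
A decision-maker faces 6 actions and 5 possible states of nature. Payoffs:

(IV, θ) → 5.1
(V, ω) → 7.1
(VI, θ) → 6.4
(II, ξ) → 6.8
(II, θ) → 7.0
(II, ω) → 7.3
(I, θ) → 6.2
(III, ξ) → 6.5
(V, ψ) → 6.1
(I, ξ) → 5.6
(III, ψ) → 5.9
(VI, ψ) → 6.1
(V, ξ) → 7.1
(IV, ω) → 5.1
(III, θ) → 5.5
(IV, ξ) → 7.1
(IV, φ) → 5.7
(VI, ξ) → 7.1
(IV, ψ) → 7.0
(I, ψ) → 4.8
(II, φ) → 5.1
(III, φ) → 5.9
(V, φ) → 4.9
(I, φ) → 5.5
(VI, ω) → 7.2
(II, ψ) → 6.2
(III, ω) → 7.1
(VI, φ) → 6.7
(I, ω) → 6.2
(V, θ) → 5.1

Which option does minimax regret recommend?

Column bests: θ=7.0, φ=6.7, ψ=7.0, ω=7.3, ξ=7.1.
I regrets: 0.8, 1.2, 2.2, 1.1, 1.5 → max 2.2
II regrets: 0.0, 1.6, 0.8, 0.0, 0.3 → max 1.6
III regrets: 1.5, 0.8, 1.1, 0.2, 0.6 → max 1.5
IV regrets: 1.9, 1.0, 0.0, 2.2, 0.0 → max 2.2
V regrets: 1.9, 1.8, 0.9, 0.2, 0.0 → max 1.9
VI regrets: 0.6, 0.0, 0.9, 0.1, 0.0 → max 0.9
Smallest max regret = 0.9 → VI.

VI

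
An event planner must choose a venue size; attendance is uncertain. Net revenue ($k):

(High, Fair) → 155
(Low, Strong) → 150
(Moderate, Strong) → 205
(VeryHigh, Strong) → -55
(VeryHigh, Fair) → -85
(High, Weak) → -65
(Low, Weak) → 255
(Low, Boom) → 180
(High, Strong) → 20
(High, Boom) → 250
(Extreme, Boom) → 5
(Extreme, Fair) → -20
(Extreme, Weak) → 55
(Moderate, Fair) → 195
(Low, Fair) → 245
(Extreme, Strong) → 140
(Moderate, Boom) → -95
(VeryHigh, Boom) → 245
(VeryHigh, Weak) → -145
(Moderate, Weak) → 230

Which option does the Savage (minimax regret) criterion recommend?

Low

Column bests: Weak=255, Fair=245, Strong=205, Boom=250.
Low regrets: 0, 0, 55, 70 → max 70
Moderate regrets: 25, 50, 0, 345 → max 345
High regrets: 320, 90, 185, 0 → max 320
VeryHigh regrets: 400, 330, 260, 5 → max 400
Extreme regrets: 200, 265, 65, 245 → max 265
Smallest max regret = 70 → Low.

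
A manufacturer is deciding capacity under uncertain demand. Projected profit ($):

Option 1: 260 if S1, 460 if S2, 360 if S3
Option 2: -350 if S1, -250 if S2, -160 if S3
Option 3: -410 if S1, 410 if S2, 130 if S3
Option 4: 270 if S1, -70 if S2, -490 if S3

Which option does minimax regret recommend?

Option 1

Column bests: S1=270, S2=460, S3=360.
Option 1 regrets: 10, 0, 0 → max 10
Option 2 regrets: 620, 710, 520 → max 710
Option 3 regrets: 680, 50, 230 → max 680
Option 4 regrets: 0, 530, 850 → max 850
Smallest max regret = 10 → Option 1.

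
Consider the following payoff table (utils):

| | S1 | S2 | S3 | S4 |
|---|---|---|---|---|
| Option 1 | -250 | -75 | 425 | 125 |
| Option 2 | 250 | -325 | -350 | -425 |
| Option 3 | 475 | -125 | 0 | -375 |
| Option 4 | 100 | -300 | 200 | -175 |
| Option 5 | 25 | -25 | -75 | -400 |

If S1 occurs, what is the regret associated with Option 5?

450

Best payoff under S1 is 475.
Regret = 475 − 25 = 450.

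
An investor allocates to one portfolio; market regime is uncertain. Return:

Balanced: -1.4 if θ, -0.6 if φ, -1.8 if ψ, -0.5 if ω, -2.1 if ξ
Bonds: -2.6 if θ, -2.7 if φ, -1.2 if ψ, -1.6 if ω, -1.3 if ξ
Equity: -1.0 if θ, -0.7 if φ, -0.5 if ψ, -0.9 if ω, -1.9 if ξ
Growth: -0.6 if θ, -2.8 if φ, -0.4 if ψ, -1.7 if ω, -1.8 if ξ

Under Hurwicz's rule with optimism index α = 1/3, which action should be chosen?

Equity

Balanced: 1/3·(-0.5) + 2/3·(-2.1) = -47/30
Bonds: 1/3·(-1.2) + 2/3·(-2.7) = -2.2
Equity: 1/3·(-0.5) + 2/3·(-1.9) = -43/30
Growth: 1/3·(-0.4) + 2/3·(-2.8) = -2
Highest Hurwicz score = -43/30 → Equity.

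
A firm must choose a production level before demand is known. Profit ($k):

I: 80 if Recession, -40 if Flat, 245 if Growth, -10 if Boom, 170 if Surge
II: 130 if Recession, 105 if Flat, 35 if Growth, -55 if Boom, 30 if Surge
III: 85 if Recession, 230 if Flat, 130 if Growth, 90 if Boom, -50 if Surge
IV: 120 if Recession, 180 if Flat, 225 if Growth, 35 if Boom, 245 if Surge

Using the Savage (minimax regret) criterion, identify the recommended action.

IV

Column bests: Recession=130, Flat=230, Growth=245, Boom=90, Surge=245.
I regrets: 50, 270, 0, 100, 75 → max 270
II regrets: 0, 125, 210, 145, 215 → max 215
III regrets: 45, 0, 115, 0, 295 → max 295
IV regrets: 10, 50, 20, 55, 0 → max 55
Smallest max regret = 55 → IV.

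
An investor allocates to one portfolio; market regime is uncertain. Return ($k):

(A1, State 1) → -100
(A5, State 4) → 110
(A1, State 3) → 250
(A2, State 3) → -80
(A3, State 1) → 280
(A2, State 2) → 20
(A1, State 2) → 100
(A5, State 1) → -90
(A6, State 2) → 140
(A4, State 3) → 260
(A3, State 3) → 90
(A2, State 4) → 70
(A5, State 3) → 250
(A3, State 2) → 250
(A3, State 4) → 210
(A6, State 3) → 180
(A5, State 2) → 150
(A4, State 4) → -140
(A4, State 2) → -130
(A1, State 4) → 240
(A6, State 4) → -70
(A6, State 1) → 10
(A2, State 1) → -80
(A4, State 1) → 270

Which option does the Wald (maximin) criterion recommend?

A3

Row minima: A1=-100, A2=-80, A3=90, A4=-140, A5=-90, A6=-70
Best worst-case = 90 → A3.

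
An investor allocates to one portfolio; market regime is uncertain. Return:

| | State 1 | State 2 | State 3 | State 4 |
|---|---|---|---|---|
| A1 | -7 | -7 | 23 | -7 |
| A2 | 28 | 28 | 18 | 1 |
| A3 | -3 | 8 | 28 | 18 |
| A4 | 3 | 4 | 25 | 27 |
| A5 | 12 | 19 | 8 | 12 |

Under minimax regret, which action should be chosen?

Column bests: State 1=28, State 2=28, State 3=28, State 4=27.
A1 regrets: 35, 35, 5, 34 → max 35
A2 regrets: 0, 0, 10, 26 → max 26
A3 regrets: 31, 20, 0, 9 → max 31
A4 regrets: 25, 24, 3, 0 → max 25
A5 regrets: 16, 9, 20, 15 → max 20
Smallest max regret = 20 → A5.

A5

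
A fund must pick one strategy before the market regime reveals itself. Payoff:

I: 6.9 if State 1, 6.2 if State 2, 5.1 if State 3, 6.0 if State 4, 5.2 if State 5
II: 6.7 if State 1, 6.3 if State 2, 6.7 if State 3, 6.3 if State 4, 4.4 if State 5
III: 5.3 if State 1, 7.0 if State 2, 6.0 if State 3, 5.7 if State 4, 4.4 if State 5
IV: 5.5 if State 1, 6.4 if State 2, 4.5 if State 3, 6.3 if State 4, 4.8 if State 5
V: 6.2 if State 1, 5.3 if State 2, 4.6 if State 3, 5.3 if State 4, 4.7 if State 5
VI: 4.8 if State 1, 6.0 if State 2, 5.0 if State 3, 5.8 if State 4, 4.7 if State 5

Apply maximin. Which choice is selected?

I

Row minima: I=5.1, II=4.4, III=4.4, IV=4.5, V=4.6, VI=4.7
Best worst-case = 5.1 → I.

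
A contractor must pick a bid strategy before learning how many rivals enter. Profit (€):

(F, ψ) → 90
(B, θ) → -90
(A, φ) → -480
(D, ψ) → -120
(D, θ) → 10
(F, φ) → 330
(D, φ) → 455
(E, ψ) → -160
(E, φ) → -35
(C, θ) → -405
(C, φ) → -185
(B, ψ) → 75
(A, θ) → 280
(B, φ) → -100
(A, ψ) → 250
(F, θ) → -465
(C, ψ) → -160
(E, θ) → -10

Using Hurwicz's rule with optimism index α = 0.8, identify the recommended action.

A: 0.8·280 + 0.2·(-480) = 128
B: 0.8·75 + 0.2·(-100) = 40
C: 0.8·(-160) + 0.2·(-405) = -209
D: 0.8·455 + 0.2·(-120) = 340
E: 0.8·(-10) + 0.2·(-160) = -40
F: 0.8·330 + 0.2·(-465) = 171
Highest Hurwicz score = 340 → D.

D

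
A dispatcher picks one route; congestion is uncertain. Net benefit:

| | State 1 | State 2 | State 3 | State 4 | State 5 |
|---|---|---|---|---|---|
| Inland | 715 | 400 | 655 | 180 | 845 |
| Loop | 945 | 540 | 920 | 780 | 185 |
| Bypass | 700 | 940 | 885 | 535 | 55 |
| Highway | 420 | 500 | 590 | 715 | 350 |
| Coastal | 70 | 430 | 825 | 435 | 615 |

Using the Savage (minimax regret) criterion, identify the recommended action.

Column bests: State 1=945, State 2=940, State 3=920, State 4=780, State 5=845.
Inland regrets: 230, 540, 265, 600, 0 → max 600
Loop regrets: 0, 400, 0, 0, 660 → max 660
Bypass regrets: 245, 0, 35, 245, 790 → max 790
Highway regrets: 525, 440, 330, 65, 495 → max 525
Coastal regrets: 875, 510, 95, 345, 230 → max 875
Smallest max regret = 525 → Highway.

Highway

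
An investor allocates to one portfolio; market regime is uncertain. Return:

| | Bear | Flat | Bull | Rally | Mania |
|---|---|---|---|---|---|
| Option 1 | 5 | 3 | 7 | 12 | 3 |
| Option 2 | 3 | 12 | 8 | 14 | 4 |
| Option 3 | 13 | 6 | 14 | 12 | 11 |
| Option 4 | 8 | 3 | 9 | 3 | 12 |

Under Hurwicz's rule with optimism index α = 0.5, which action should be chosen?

Option 1: 0.5·12 + 0.5·3 = 7.5
Option 2: 0.5·14 + 0.5·3 = 8.5
Option 3: 0.5·14 + 0.5·6 = 10
Option 4: 0.5·12 + 0.5·3 = 7.5
Highest Hurwicz score = 10 → Option 3.

Option 3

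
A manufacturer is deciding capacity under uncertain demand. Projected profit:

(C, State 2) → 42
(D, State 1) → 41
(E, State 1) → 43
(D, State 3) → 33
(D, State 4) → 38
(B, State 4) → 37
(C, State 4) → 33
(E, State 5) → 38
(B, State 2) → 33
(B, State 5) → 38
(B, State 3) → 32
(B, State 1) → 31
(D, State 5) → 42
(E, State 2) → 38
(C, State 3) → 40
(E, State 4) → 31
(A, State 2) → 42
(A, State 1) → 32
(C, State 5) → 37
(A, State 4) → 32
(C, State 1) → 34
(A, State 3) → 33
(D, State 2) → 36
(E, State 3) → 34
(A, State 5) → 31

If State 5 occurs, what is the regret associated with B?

Best payoff under State 5 is 42.
Regret = 42 − 38 = 4.

4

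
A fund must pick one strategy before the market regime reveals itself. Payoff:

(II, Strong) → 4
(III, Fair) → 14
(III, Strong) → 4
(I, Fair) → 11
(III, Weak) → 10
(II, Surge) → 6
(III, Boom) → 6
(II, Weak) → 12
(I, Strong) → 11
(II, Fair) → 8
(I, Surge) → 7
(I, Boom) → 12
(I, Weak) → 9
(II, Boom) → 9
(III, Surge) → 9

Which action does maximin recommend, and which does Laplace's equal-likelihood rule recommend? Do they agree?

maximin → I; laplace → I (agree)

Row minima: I=7, II=4, III=4
Best worst-case = 7 → I.
Row averages: I=10, II=7.8, III=8.6
Highest average = 10 → I.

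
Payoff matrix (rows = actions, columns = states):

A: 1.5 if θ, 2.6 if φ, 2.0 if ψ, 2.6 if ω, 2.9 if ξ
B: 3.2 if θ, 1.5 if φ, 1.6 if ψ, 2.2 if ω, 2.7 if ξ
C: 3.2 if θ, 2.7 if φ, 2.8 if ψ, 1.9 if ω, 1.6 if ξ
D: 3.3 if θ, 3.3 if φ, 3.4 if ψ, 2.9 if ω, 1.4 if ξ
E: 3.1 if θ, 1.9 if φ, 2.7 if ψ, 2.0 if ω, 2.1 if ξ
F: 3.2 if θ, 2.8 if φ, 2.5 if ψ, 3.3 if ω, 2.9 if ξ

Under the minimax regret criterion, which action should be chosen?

Column bests: θ=3.3, φ=3.3, ψ=3.4, ω=3.3, ξ=2.9.
A regrets: 1.8, 0.7, 1.4, 0.7, 0.0 → max 1.8
B regrets: 0.1, 1.8, 1.8, 1.1, 0.2 → max 1.8
C regrets: 0.1, 0.6, 0.6, 1.4, 1.3 → max 1.4
D regrets: 0.0, 0.0, 0.0, 0.4, 1.5 → max 1.5
E regrets: 0.2, 1.4, 0.7, 1.3, 0.8 → max 1.4
F regrets: 0.1, 0.5, 0.9, 0.0, 0.0 → max 0.9
Smallest max regret = 0.9 → F.

F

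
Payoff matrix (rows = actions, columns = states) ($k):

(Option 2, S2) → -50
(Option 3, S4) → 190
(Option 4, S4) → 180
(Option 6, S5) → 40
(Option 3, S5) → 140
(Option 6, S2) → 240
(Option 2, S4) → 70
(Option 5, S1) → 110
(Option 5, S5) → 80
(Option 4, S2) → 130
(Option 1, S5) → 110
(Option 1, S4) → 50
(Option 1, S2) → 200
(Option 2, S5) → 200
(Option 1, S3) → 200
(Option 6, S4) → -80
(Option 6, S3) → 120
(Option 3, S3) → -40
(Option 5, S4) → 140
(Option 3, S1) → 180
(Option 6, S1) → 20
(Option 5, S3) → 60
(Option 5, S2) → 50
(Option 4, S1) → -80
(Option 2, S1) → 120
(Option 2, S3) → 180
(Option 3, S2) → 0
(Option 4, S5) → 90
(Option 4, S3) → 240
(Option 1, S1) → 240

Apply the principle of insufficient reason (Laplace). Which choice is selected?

Option 1

Row averages: Option 1=160, Option 2=104, Option 3=94, Option 4=112, Option 5=88, Option 6=68
Highest average = 160 → Option 1.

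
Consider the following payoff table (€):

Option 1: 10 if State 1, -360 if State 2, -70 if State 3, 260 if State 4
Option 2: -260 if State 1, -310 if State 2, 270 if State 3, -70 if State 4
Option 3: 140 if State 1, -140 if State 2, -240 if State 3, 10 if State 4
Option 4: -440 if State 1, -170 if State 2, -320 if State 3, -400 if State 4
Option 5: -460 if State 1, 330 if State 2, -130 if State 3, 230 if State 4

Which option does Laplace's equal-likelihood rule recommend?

Option 5

Row averages: Option 1=-40, Option 2=-92.5, Option 3=-57.5, Option 4=-332.5, Option 5=-7.5
Highest average = -7.5 → Option 5.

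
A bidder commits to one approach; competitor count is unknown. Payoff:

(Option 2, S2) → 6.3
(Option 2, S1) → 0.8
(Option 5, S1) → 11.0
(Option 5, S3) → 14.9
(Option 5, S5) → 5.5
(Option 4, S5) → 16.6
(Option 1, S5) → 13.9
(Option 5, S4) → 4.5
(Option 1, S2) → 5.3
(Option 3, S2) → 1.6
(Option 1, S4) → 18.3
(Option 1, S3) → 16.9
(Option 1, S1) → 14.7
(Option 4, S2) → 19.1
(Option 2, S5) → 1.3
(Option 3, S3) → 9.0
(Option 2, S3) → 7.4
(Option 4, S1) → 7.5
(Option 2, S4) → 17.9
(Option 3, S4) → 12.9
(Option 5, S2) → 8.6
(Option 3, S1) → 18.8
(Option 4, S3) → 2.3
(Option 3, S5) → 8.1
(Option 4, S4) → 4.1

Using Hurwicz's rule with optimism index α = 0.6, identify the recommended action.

Option 1

Option 1: 0.6·18.3 + 0.4·5.3 = 13.1
Option 2: 0.6·17.9 + 0.4·0.8 = 11.06
Option 3: 0.6·18.8 + 0.4·1.6 = 11.92
Option 4: 0.6·19.1 + 0.4·2.3 = 12.38
Option 5: 0.6·14.9 + 0.4·4.5 = 10.74
Highest Hurwicz score = 13.1 → Option 1.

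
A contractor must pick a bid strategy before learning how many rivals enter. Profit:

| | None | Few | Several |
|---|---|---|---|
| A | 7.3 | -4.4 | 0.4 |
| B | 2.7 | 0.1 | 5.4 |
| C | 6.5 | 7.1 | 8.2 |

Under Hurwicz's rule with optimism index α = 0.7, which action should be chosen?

C

A: 0.7·7.3 + 0.3·(-4.4) = 3.79
B: 0.7·5.4 + 0.3·0.1 = 3.81
C: 0.7·8.2 + 0.3·6.5 = 7.69
Highest Hurwicz score = 7.69 → C.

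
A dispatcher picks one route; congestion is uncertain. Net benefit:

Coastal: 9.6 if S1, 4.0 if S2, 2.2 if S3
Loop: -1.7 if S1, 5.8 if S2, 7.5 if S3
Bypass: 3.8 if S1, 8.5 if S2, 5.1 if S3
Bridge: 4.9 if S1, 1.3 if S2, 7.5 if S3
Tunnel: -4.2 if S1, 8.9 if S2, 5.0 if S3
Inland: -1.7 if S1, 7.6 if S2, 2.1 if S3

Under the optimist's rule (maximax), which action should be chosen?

Coastal

Row maxima: Coastal=9.6, Loop=7.5, Bypass=8.5, Bridge=7.5, Tunnel=8.9, Inland=7.6
Best best-case = 9.6 → Coastal.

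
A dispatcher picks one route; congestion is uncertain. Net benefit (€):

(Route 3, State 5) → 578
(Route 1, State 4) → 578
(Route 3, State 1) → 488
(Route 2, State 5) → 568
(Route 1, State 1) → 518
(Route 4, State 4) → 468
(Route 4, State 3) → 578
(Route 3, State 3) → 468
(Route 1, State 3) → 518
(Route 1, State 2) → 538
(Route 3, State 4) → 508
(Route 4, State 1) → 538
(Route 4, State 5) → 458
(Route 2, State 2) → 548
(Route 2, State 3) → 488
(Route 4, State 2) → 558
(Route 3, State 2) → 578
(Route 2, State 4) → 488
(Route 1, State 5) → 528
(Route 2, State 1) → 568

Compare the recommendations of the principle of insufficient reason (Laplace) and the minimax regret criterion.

laplace → Route 1; minimax regret → Route 1 (agree)

Row averages: Route 1=536, Route 2=532, Route 3=524, Route 4=520
Highest average = 536 → Route 1.
Column bests: State 1=568, State 2=578, State 3=578, State 4=578, State 5=578.
Route 1 regrets: 50, 40, 60, 0, 50 → max 60
Route 2 regrets: 0, 30, 90, 90, 10 → max 90
Route 3 regrets: 80, 0, 110, 70, 0 → max 110
Route 4 regrets: 30, 20, 0, 110, 120 → max 120
Smallest max regret = 60 → Route 1.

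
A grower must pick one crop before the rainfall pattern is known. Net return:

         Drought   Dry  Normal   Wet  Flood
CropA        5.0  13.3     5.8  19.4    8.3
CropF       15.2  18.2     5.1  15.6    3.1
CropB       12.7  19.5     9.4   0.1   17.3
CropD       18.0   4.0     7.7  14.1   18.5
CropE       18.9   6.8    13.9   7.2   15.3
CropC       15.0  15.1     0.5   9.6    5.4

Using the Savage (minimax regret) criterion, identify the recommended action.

Column bests: Drought=18.9, Dry=19.5, Normal=13.9, Wet=19.4, Flood=18.5.
CropA regrets: 13.9, 6.2, 8.1, 0.0, 10.2 → max 13.9
CropF regrets: 3.7, 1.3, 8.8, 3.8, 15.4 → max 15.4
CropB regrets: 6.2, 0.0, 4.5, 19.3, 1.2 → max 19.3
CropD regrets: 0.9, 15.5, 6.2, 5.3, 0.0 → max 15.5
CropE regrets: 0.0, 12.7, 0.0, 12.2, 3.2 → max 12.7
CropC regrets: 3.9, 4.4, 13.4, 9.8, 13.1 → max 13.4
Smallest max regret = 12.7 → CropE.

CropE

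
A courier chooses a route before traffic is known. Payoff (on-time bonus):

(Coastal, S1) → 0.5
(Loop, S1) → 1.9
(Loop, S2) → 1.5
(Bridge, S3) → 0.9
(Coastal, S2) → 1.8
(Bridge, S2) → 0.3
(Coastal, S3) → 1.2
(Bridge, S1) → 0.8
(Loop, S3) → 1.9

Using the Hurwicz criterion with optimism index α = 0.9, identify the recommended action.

Loop

Bridge: 0.9·0.9 + 0.1·0.3 = 0.84
Coastal: 0.9·1.8 + 0.1·0.5 = 1.67
Loop: 0.9·1.9 + 0.1·1.5 = 1.86
Highest Hurwicz score = 1.86 → Loop.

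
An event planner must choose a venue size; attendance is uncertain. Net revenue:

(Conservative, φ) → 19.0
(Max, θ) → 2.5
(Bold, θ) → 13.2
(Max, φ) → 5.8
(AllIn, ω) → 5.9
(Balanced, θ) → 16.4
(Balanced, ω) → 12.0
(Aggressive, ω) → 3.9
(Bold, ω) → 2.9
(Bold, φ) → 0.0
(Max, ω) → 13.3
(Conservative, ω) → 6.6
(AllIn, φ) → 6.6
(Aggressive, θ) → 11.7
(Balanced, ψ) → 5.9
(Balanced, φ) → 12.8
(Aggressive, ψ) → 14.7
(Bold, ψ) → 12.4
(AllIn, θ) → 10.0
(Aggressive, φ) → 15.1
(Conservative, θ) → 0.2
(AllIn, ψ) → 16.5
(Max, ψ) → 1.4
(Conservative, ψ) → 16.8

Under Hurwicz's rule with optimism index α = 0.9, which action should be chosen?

Conservative: 0.9·19.0 + 0.1·0.2 = 17.12
Balanced: 0.9·16.4 + 0.1·5.9 = 15.35
Aggressive: 0.9·15.1 + 0.1·3.9 = 13.98
Bold: 0.9·13.2 + 0.1·0.0 = 11.88
AllIn: 0.9·16.5 + 0.1·5.9 = 15.44
Max: 0.9·13.3 + 0.1·1.4 = 12.11
Highest Hurwicz score = 17.12 → Conservative.

Conservative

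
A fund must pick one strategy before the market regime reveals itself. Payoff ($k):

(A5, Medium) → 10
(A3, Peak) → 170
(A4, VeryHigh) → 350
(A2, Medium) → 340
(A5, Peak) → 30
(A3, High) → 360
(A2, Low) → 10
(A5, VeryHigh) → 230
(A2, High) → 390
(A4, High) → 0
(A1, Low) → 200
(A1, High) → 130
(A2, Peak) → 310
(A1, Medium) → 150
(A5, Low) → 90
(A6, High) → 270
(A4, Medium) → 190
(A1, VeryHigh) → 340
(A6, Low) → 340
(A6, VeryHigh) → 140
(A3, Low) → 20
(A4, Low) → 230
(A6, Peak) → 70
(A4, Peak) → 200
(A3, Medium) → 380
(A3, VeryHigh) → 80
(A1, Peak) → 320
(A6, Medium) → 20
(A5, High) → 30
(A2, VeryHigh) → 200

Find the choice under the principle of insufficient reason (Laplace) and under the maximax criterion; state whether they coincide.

Row averages: A1=228, A2=250, A3=202, A4=194, A5=78, A6=168
Highest average = 250 → A2.
Row maxima: A1=340, A2=390, A3=380, A4=350, A5=230, A6=340
Best best-case = 390 → A2.

laplace → A2; maximax → A2 (agree)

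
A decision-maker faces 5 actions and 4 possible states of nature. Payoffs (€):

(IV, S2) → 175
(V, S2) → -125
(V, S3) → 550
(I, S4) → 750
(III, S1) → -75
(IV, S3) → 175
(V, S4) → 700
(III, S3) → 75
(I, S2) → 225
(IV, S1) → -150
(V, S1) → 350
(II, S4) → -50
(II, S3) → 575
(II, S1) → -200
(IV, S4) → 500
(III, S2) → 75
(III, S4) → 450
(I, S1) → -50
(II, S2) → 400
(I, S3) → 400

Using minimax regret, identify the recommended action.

Column bests: S1=350, S2=400, S3=575, S4=750.
I regrets: 400, 175, 175, 0 → max 400
II regrets: 550, 0, 0, 800 → max 800
III regrets: 425, 325, 500, 300 → max 500
IV regrets: 500, 225, 400, 250 → max 500
V regrets: 0, 525, 25, 50 → max 525
Smallest max regret = 400 → I.

I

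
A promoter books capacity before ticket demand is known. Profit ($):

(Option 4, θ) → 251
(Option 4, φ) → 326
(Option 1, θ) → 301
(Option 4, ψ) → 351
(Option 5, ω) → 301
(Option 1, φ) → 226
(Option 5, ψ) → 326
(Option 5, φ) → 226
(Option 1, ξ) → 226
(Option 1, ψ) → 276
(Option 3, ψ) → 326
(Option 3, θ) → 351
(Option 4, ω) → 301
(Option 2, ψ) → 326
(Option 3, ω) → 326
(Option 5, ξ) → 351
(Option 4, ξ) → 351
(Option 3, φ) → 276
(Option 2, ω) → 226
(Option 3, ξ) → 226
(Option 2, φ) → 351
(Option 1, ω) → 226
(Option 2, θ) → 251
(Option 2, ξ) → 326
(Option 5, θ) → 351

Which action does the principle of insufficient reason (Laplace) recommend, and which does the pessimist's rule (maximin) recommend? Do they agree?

laplace → Option 4; maximin → Option 4 (agree)

Row averages: Option 1=251, Option 2=296, Option 3=301, Option 4=316, Option 5=311
Highest average = 316 → Option 4.
Row minima: Option 1=226, Option 2=226, Option 3=226, Option 4=251, Option 5=226
Best worst-case = 251 → Option 4.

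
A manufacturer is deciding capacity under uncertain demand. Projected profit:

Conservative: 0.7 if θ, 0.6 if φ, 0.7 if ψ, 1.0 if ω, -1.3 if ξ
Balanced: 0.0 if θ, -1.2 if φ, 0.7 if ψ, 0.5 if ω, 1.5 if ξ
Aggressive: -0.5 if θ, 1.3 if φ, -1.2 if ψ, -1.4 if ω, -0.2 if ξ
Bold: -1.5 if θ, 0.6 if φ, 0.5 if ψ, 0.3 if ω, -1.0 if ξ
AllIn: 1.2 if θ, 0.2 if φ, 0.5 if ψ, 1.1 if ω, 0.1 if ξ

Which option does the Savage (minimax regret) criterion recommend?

Column bests: θ=1.2, φ=1.3, ψ=0.7, ω=1.1, ξ=1.5.
Conservative regrets: 0.5, 0.7, 0.0, 0.1, 2.8 → max 2.8
Balanced regrets: 1.2, 2.5, 0.0, 0.6, 0.0 → max 2.5
Aggressive regrets: 1.7, 0.0, 1.9, 2.5, 1.7 → max 2.5
Bold regrets: 2.7, 0.7, 0.2, 0.8, 2.5 → max 2.7
AllIn regrets: 0.0, 1.1, 0.2, 0.0, 1.4 → max 1.4
Smallest max regret = 1.4 → AllIn.

AllIn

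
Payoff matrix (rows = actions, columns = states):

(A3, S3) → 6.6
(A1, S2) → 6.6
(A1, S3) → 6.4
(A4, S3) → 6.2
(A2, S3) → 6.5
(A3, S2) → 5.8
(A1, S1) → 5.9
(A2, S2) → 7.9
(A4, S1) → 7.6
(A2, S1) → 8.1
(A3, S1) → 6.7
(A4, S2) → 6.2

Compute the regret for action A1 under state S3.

Best payoff under S3 is 6.6.
Regret = 6.6 − 6.4 = 0.2.

0.2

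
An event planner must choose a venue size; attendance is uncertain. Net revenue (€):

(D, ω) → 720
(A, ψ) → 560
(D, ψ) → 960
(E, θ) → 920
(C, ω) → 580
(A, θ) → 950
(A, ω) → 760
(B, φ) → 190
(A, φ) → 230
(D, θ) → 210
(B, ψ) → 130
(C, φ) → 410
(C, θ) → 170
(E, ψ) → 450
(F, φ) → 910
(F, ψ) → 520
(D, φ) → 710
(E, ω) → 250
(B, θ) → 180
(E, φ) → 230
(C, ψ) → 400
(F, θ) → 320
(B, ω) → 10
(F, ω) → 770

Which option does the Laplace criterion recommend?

D

Row averages: A=625, B=127.5, C=390, D=650, E=462.5, F=630
Highest average = 650 → D.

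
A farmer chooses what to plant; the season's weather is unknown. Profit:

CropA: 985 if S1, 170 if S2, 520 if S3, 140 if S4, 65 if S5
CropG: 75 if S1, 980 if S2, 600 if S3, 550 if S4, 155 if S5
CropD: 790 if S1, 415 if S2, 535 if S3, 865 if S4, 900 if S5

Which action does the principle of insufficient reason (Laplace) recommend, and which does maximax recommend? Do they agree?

Row averages: CropA=376, CropG=472, CropD=701
Highest average = 701 → CropD.
Row maxima: CropA=985, CropG=980, CropD=900
Best best-case = 985 → CropA.

laplace → CropD; maximax → CropA (disagree)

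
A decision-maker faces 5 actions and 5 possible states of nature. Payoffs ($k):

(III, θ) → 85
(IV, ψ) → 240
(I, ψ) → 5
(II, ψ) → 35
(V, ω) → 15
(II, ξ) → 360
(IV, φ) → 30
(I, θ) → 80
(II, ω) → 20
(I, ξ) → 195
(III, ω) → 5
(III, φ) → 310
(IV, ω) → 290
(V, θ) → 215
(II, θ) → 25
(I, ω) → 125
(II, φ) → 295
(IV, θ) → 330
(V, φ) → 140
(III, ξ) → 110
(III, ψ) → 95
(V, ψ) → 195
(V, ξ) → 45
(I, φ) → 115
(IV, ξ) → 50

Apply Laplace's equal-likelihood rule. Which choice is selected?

Row averages: I=104, II=147, III=121, IV=188, V=122
Highest average = 188 → IV.

IV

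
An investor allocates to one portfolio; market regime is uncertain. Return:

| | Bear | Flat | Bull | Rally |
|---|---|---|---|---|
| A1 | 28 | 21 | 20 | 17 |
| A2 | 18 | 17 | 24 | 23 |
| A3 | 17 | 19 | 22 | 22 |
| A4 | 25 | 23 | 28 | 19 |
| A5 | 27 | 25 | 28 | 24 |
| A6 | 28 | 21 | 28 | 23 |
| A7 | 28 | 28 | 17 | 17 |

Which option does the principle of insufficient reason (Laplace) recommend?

Row averages: A1=21.5, A2=20.5, A3=20, A4=23.75, A5=26, A6=25, A7=22.5
Highest average = 26 → A5.

A5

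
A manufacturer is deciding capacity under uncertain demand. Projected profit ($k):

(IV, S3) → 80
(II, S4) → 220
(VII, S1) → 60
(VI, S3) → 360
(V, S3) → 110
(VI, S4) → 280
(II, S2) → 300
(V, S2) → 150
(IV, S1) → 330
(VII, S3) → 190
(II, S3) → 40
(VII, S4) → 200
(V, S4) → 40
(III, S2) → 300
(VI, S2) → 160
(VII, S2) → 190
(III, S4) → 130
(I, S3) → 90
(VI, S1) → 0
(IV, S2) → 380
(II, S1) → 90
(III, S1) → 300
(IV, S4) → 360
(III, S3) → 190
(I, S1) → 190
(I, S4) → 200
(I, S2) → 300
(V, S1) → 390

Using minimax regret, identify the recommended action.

III

Column bests: S1=390, S2=380, S3=360, S4=360.
I regrets: 200, 80, 270, 160 → max 270
II regrets: 300, 80, 320, 140 → max 320
III regrets: 90, 80, 170, 230 → max 230
IV regrets: 60, 0, 280, 0 → max 280
V regrets: 0, 230, 250, 320 → max 320
VI regrets: 390, 220, 0, 80 → max 390
VII regrets: 330, 190, 170, 160 → max 330
Smallest max regret = 230 → III.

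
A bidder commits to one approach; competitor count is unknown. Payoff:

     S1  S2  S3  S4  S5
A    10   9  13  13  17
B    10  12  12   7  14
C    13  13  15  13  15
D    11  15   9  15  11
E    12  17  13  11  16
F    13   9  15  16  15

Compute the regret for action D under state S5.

Best payoff under S5 is 17.
Regret = 17 − 11 = 6.

6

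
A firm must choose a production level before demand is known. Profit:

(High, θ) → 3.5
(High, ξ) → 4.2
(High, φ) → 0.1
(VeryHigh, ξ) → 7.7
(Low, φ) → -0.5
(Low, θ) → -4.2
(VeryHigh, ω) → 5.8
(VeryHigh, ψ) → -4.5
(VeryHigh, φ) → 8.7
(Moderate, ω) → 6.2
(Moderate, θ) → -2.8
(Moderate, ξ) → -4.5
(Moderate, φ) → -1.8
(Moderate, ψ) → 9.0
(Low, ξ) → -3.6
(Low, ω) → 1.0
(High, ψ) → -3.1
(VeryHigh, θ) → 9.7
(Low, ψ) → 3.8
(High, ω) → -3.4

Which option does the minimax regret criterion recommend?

Column bests: θ=9.7, φ=8.7, ψ=9.0, ω=6.2, ξ=7.7.
Low regrets: 13.9, 9.2, 5.2, 5.2, 11.3 → max 13.9
Moderate regrets: 12.5, 10.5, 0.0, 0.0, 12.2 → max 12.5
High regrets: 6.2, 8.6, 12.1, 9.6, 3.5 → max 12.1
VeryHigh regrets: 0.0, 0.0, 13.5, 0.4, 0.0 → max 13.5
Smallest max regret = 12.1 → High.

High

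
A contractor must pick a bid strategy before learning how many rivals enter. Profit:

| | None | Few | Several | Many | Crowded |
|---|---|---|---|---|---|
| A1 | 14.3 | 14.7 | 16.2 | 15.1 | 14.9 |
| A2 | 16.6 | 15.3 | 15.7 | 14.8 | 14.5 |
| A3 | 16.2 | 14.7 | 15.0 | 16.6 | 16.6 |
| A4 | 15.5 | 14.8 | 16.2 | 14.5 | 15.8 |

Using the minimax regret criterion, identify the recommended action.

Column bests: None=16.6, Few=15.3, Several=16.2, Many=16.6, Crowded=16.6.
A1 regrets: 2.3, 0.6, 0.0, 1.5, 1.7 → max 2.3
A2 regrets: 0.0, 0.0, 0.5, 1.8, 2.1 → max 2.1
A3 regrets: 0.4, 0.6, 1.2, 0.0, 0.0 → max 1.2
A4 regrets: 1.1, 0.5, 0.0, 2.1, 0.8 → max 2.1
Smallest max regret = 1.2 → A3.

A3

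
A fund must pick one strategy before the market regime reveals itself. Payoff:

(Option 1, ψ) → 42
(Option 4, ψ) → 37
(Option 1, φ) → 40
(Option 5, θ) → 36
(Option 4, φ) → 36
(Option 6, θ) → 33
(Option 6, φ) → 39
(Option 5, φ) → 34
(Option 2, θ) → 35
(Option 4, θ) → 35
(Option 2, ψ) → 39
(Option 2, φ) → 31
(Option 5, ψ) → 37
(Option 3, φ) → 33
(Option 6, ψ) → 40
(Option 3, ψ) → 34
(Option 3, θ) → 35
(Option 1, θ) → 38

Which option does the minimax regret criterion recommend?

Column bests: θ=38, φ=40, ψ=42.
Option 1 regrets: 0, 0, 0 → max 0
Option 2 regrets: 3, 9, 3 → max 9
Option 3 regrets: 3, 7, 8 → max 8
Option 4 regrets: 3, 4, 5 → max 5
Option 5 regrets: 2, 6, 5 → max 6
Option 6 regrets: 5, 1, 2 → max 5
Smallest max regret = 0 → Option 1.

Option 1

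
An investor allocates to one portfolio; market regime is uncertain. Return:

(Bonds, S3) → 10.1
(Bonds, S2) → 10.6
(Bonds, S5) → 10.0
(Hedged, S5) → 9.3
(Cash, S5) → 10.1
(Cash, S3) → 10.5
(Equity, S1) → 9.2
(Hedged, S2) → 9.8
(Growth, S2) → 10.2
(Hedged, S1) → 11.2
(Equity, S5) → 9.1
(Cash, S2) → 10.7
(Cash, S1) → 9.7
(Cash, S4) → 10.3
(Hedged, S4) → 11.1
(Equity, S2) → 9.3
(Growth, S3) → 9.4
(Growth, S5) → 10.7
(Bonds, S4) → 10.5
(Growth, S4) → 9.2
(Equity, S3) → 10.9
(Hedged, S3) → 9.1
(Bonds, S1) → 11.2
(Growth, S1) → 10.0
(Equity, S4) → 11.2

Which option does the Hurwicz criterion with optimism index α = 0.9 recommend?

Equity: 0.9·11.2 + 0.1·9.1 = 10.99
Bonds: 0.9·11.2 + 0.1·10.0 = 11.08
Growth: 0.9·10.7 + 0.1·9.2 = 10.55
Hedged: 0.9·11.2 + 0.1·9.1 = 10.99
Cash: 0.9·10.7 + 0.1·9.7 = 10.6
Highest Hurwicz score = 11.08 → Bonds.

Bonds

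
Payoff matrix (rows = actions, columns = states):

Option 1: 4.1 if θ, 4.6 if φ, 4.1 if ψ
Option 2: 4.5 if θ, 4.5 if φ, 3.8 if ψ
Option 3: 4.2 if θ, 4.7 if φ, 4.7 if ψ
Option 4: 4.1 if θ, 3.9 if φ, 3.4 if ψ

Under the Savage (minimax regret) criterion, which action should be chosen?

Option 3

Column bests: θ=4.5, φ=4.7, ψ=4.7.
Option 1 regrets: 0.4, 0.1, 0.6 → max 0.6
Option 2 regrets: 0.0, 0.2, 0.9 → max 0.9
Option 3 regrets: 0.3, 0.0, 0.0 → max 0.3
Option 4 regrets: 0.4, 0.8, 1.3 → max 1.3
Smallest max regret = 0.3 → Option 3.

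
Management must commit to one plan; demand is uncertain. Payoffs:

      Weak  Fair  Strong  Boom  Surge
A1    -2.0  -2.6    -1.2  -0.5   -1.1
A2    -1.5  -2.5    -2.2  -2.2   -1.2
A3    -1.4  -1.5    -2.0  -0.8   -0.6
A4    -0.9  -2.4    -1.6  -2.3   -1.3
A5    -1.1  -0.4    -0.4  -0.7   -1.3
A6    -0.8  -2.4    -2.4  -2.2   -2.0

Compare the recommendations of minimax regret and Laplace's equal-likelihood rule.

minimax regret → A5; laplace → A5 (agree)

Column bests: Weak=-0.8, Fair=-0.4, Strong=-0.4, Boom=-0.5, Surge=-0.6.
A1 regrets: 1.2, 2.2, 0.8, 0.0, 0.5 → max 2.2
A2 regrets: 0.7, 2.1, 1.8, 1.7, 0.6 → max 2.1
A3 regrets: 0.6, 1.1, 1.6, 0.3, 0.0 → max 1.6
A4 regrets: 0.1, 2.0, 1.2, 1.8, 0.7 → max 2.0
A5 regrets: 0.3, 0.0, 0.0, 0.2, 0.7 → max 0.7
A6 regrets: 0.0, 2.0, 2.0, 1.7, 1.4 → max 2.0
Smallest max regret = 0.7 → A5.
Row averages: A1=-1.48, A2=-1.92, A3=-1.26, A4=-1.7, A5=-0.78, A6=-1.96
Highest average = -0.78 → A5.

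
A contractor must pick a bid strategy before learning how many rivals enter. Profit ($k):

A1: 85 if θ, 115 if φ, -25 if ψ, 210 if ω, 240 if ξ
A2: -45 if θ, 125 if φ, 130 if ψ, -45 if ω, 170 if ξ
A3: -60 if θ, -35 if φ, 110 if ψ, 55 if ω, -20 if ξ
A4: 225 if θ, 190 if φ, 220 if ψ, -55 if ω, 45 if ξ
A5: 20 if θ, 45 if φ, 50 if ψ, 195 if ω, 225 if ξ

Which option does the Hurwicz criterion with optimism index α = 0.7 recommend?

A1: 0.7·240 + 0.3·(-25) = 160.5
A2: 0.7·170 + 0.3·(-45) = 105.5
A3: 0.7·110 + 0.3·(-60) = 59
A4: 0.7·225 + 0.3·(-55) = 141
A5: 0.7·225 + 0.3·20 = 163.5
Highest Hurwicz score = 163.5 → A5.

A5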